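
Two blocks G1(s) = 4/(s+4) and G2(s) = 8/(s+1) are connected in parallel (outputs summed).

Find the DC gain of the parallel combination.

Parallel: G_eq = G1 + G2. DC gain = G1(0) + G2(0) = 4/4 + 8/1 = 1 + 8 = 9.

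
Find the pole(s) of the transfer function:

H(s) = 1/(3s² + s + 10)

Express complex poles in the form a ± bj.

Discriminant = 1² - 4×3×10 = 1 - 120 = -119 < 0, so the poles are a complex conjugate pair s = (-1 ± j√119)/(2×3). Real part = -1/(2×3) = -1/6 ≈ -0.1667; imaginary part = ±√119/(2×3) ≈ 1.8181. Poles: s = -0.1667 ± 1.8181j.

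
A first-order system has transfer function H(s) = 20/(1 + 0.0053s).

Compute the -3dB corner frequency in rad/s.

Corner frequency = 1/τ = 1/0.0053 = 188.679 rad/s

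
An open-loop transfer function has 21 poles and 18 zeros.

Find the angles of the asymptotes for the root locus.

n - m = 21 - 18 = 3. Angles: θk = (2k + 1)·180°/3 = 60°, 180°, 300°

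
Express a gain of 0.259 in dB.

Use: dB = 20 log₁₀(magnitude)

dB = 20 log₁₀(0.259) = -11.7 dB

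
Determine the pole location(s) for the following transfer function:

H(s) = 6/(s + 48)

Pole is where denominator = 0: s + 48 = 0, so s = -48.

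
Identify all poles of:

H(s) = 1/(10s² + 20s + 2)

Discriminant = 20² - 4×10×2 = 400 - 80 = 320 > 0, so two distinct real poles. Using quadratic formula: s = (-20 ± √320)/(2×10) = (-20 ± √320)/20, with √320 ≈ 17.8885. s₁ ≈ -0.1056, s₂ ≈ -1.8944. Poles: s₁ = -0.1056, s₂ = -1.8944.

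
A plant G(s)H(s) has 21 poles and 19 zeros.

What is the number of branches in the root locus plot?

Root locus has n branches where n = number of poles = 21.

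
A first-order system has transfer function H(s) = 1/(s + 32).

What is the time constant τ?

For H(s) = 1/(s + 1/τ), the pole is at -1/τ = -32, so τ = 1/32 = 0.03125 s.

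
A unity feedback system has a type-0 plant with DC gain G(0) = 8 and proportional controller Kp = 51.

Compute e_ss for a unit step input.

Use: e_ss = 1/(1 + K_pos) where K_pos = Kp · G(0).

K_pos = Kp · G(0) = 51 × 8 = 408. e_ss = 1/(1 + 408) = 0.0024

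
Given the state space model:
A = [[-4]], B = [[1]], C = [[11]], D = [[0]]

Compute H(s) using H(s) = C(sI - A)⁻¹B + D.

(sI - A)⁻¹ = 1/(s + 4). H(s) = 11 × 1/(s + 4) + 0 = 11/(s + 4).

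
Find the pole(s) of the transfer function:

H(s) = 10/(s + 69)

Pole is where denominator = 0: s + 69 = 0, so s = -69.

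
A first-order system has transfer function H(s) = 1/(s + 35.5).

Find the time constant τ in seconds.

For H(s) = 1/(s + 1/τ), the pole is at -1/τ = -35.5, so τ = 1/35.5 = 0.0282 s.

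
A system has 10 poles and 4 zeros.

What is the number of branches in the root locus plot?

Root locus has n branches where n = number of poles = 10.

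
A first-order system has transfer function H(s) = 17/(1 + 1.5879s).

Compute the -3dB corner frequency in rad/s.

Corner frequency = 1/τ = 1/1.5879 = 0.63 rad/s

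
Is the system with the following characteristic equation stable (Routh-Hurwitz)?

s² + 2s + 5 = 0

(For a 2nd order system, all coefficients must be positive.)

Coefficients: 1, 2, 5. All positive, so system is stable.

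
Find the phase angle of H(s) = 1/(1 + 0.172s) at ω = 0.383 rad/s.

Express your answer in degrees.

Phase = -arctan(ωτ) = -arctan(0.383 × 0.172) = -3.8°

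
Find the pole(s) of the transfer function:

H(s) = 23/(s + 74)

Pole is where denominator = 0: s + 74 = 0, so s = -74.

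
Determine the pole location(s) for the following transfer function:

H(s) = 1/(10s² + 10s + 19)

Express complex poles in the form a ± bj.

Discriminant = 10² - 4×10×19 = 100 - 760 = -660 < 0, so the poles are a complex conjugate pair s = (-10 ± j√660)/(2×10). Real part = -10/(2×10) = -10/20 = -0.5; imaginary part = ±√660/(2×10) ≈ 1.2845. Poles: s = -0.5 ± 1.2845j.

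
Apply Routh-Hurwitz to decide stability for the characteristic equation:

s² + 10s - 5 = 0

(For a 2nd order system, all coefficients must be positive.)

Coefficients: 1, 10, -5. c=-5 not positive, so system is unstable.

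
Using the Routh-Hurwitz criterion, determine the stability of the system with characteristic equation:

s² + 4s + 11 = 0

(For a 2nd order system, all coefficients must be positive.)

Coefficients: 1, 4, 11. All positive, so system is stable.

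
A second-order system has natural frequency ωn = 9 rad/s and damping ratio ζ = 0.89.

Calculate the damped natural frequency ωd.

ωd = ωn√(1 - ζ²) = 9√(1 - 0.89²) = 4.1 rad/s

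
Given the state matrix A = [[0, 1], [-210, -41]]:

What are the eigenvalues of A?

det(A - λI) = λ² - (-41)λ + 210 = (λ - (-6))(λ - (-35)). Eigenvalues: -6, -35.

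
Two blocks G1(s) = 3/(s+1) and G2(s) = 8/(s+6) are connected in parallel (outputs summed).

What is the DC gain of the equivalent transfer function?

Parallel: G_eq = G1 + G2. DC gain = G1(0) + G2(0) = 3/1 + 8/6 = 3 + 1.3333 = 4.3333.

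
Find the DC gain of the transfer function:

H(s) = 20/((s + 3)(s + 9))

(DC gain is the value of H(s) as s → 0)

DC gain = H(0) = 20/(3 × 9) = 20/27 = 0.7407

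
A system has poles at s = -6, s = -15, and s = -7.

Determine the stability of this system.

All poles are in the left half-plane. System is stable.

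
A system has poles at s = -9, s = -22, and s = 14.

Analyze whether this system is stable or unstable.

Pole(s) at s = 14 are not in the left half-plane. System is unstable.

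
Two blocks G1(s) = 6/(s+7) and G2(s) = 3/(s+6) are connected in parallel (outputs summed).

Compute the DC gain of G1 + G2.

Parallel: G_eq = G1 + G2. DC gain = G1(0) + G2(0) = 6/7 + 3/6 = 0.8571 + 0.5 = 1.3571.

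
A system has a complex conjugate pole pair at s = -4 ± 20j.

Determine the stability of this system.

Real part of poles is -4 (< 0, left half-plane). Stable.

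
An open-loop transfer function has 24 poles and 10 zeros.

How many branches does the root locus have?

Root locus has n branches where n = number of poles = 24.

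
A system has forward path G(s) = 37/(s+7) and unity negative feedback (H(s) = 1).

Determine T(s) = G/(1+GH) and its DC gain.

T(s) = G/(1+GH) = [37/(s+7)] / [1 + 37/(s+7)] = 37/(s+7+37) = 37/(s+44). DC gain = 37/44 = 0.8409.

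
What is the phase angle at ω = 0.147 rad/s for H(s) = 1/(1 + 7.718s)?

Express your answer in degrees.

Phase = -arctan(ωτ) = -arctan(0.147 × 7.718) = -48.6°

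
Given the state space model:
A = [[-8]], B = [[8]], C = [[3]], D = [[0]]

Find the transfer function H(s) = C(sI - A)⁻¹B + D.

(sI - A)⁻¹ = 1/(s + 8). H(s) = 3 × 8/(s + 8) + 0 = 24/(s + 8).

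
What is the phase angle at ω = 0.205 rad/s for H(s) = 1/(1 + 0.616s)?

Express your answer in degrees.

Phase = -arctan(ωτ) = -arctan(0.205 × 0.616) = -7.2°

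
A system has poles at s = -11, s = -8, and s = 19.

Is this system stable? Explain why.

Pole(s) at s = 19 are not in the left half-plane. System is unstable.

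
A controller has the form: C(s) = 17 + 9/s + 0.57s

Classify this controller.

This is a Proportional-Integral-Derivative (PID) controller.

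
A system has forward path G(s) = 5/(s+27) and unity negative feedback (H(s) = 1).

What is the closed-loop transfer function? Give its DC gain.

T(s) = G/(1+GH) = [5/(s+27)] / [1 + 5/(s+27)] = 5/(s+27+5) = 5/(s+32). DC gain = 5/32 = 0.15625.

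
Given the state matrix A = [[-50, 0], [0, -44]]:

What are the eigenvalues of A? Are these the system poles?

For diagonal matrix, eigenvalues are diagonal entries: λ₁ = -50, λ₂ = -44. Eigenvalues of A = system poles.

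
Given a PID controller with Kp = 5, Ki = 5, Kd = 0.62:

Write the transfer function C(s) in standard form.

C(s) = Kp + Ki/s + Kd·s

Substituting values: C(s) = 5 + 5/s + 0.62s = (0.62s² + 5s + 5)/s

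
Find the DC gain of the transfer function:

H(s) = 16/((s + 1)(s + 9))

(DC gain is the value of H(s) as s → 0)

DC gain = H(0) = 16/(1 × 9) = 16/9 = 1.7778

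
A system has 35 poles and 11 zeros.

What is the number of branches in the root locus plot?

Root locus has n branches where n = number of poles = 35.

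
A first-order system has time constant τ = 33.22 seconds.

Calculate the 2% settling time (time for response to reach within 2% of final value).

For first-order system, 2% settling time ≈ 4τ = 4 × 33.22 = 132.88 s.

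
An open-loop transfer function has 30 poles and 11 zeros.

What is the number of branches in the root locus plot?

Root locus has n branches where n = number of poles = 30.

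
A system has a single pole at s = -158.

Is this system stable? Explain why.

Pole at s = -158 is in the left half-plane. Stable.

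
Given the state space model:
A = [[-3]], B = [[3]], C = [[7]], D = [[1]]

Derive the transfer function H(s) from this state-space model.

(sI - A)⁻¹ = 1/(s + 3). H(s) = 7×3/(s + 3) + 1 = (s + 24)/(s + 3).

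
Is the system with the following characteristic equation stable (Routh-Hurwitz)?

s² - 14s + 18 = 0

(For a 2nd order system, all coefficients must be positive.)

Coefficients: 1, -14, 18. b=-14 not positive, so system is unstable.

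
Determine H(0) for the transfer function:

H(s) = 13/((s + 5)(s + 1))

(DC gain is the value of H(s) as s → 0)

DC gain = H(0) = 13/(5 × 1) = 13/5 = 2.6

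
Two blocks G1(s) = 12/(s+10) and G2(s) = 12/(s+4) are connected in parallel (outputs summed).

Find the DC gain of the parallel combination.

Parallel: G_eq = G1 + G2. DC gain = G1(0) + G2(0) = 12/10 + 12/4 = 1.2 + 3 = 4.2.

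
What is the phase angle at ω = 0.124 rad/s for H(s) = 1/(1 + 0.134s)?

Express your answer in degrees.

Phase = -arctan(ωτ) = -arctan(0.124 × 0.134) = -1.0°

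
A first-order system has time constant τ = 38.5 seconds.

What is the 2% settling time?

For first-order system, 2% settling time ≈ 4τ = 4 × 38.5 = 154.0 s.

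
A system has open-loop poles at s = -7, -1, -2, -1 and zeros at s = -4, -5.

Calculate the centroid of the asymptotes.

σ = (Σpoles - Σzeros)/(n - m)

σ = (Σpoles - Σzeros)/(n - m) = (-11 - (-9))/(4 - 2) = -2/2 = -1.0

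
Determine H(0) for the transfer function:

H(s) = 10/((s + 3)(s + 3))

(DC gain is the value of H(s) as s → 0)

DC gain = H(0) = 10/(3 × 3) = 10/9 = 1.1111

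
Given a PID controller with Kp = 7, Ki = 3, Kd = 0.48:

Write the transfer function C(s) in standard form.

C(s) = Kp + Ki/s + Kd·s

Substituting values: C(s) = 7 + 3/s + 0.48s = (0.48s² + 7s + 3)/s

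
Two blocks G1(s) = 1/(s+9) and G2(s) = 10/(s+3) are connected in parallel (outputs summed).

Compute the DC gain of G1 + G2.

Parallel: G_eq = G1 + G2. DC gain = G1(0) + G2(0) = 1/9 + 10/3 = 0.1111 + 3.3333 = 3.4444.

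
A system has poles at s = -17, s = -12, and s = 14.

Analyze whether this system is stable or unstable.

Pole(s) at s = 14 are not in the left half-plane. System is unstable.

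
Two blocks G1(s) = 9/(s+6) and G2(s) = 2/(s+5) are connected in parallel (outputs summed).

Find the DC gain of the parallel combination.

Parallel: G_eq = G1 + G2. DC gain = G1(0) + G2(0) = 9/6 + 2/5 = 1.5 + 0.4 = 1.9.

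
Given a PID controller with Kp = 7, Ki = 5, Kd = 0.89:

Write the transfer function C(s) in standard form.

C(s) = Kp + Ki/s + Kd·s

Substituting values: C(s) = 7 + 5/s + 0.89s = (0.89s² + 7s + 5)/s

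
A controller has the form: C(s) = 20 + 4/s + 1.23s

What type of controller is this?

This is a Proportional-Integral-Derivative (PID) controller.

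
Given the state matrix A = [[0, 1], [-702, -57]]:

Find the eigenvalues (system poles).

det(A - λI) = λ² - (-57)λ + 702 = (λ - (-18))(λ - (-39)). Eigenvalues: -18, -39.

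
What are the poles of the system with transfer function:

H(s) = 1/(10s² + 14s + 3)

Discriminant = 14² - 4×10×3 = 196 - 120 = 76 > 0, so two distinct real poles. Using quadratic formula: s = (-14 ± √76)/(2×10) = (-14 ± √76)/20, with √76 ≈ 8.7178. s₁ ≈ -0.2641, s₂ ≈ -1.1359. Poles: s₁ = -0.2641, s₂ = -1.1359.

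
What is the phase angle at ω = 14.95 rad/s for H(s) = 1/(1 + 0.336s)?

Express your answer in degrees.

Phase = -arctan(ωτ) = -arctan(14.95 × 0.336) = -78.7°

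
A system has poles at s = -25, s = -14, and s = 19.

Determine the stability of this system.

Pole(s) at s = 19 are not in the left half-plane. System is unstable.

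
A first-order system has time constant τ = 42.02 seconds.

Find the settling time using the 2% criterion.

For first-order system, 2% settling time ≈ 4τ = 4 × 42.02 = 168.08 s.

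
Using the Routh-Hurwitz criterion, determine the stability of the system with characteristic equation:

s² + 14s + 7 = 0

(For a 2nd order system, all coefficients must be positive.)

Coefficients: 1, 14, 7. All positive, so system is stable.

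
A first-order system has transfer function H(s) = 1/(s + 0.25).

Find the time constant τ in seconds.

For H(s) = 1/(s + 1/τ), the pole is at -1/τ = -0.25, so τ = 1/0.25 = 4 s.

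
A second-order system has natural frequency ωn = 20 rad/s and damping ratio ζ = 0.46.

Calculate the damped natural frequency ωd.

ωd = ωn√(1 - ζ²) = 20√(1 - 0.46²) = 17.76 rad/s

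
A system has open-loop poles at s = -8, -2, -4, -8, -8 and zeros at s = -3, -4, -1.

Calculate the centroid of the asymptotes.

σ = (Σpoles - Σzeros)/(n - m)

σ = (Σpoles - Σzeros)/(n - m) = (-30 - (-8))/(5 - 3) = -22/2 = -11.0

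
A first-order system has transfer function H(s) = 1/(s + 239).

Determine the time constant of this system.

For H(s) = 1/(s + 1/τ), the pole is at -1/τ = -239, so τ = 1/239 = 0.0042 s.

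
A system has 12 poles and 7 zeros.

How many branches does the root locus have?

Root locus has n branches where n = number of poles = 12.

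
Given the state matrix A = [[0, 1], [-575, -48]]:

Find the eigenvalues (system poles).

det(A - λI) = λ² - (-48)λ + 575 = (λ - (-25))(λ - (-23)). Eigenvalues: -25, -23.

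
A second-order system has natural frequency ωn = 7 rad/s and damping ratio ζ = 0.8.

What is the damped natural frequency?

ωd = ωn√(1 - ζ²) = 7√(1 - 0.8²) = 4.2 rad/s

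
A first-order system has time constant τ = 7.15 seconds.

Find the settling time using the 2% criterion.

For first-order system, 2% settling time ≈ 4τ = 4 × 7.15 = 28.6 s.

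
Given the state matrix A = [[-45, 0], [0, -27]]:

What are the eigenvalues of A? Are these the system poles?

For diagonal matrix, eigenvalues are diagonal entries: λ₁ = -45, λ₂ = -27. Eigenvalues of A = system poles.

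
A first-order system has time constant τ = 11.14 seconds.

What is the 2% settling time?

For first-order system, 2% settling time ≈ 4τ = 4 × 11.14 = 44.56 s.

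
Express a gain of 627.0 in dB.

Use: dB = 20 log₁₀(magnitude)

dB = 20 log₁₀(627.0) = 55.9 dB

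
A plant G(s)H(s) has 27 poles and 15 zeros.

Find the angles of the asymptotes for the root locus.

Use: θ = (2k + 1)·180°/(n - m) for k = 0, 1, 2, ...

n - m = 27 - 15 = 12. Angles: θk = (2k + 1)·180°/12 = 15°, 45°, 75°, 105°, 135°, 165°, 195°, 225°, 255°, 285°, 315°, 345°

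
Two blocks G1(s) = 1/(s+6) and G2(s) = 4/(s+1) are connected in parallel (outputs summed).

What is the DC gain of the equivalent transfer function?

Parallel: G_eq = G1 + G2. DC gain = G1(0) + G2(0) = 1/6 + 4/1 = 0.1667 + 4 = 4.1667.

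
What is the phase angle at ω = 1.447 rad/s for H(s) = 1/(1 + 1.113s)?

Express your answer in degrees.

Phase = -arctan(ωτ) = -arctan(1.447 × 1.113) = -58.2°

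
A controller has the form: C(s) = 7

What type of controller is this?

This is a Proportional (P) controller.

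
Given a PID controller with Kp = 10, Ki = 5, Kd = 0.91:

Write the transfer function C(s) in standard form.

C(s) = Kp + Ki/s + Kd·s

Substituting values: C(s) = 10 + 5/s + 0.91s = (0.91s² + 10s + 5)/s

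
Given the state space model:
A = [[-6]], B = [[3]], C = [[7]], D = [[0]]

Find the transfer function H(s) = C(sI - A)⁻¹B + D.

(sI - A)⁻¹ = 1/(s + 6). H(s) = 7 × 3/(s + 6) + 0 = 21/(s + 6).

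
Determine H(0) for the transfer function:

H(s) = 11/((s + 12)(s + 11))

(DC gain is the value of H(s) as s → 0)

DC gain = H(0) = 11/(12 × 11) = 11/132 = 0.0833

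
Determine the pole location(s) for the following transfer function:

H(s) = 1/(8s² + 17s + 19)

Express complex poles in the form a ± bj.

Discriminant = 17² - 4×8×19 = 289 - 608 = -319 < 0, so the poles are a complex conjugate pair s = (-17 ± j√319)/(2×8). Real part = -17/(2×8) = -17/16 = -1.0625; imaginary part = ±√319/(2×8) ≈ 1.1163. Poles: s = -1.0625 ± 1.1163j.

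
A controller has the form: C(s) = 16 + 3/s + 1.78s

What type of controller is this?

This is a Proportional-Integral-Derivative (PID) controller.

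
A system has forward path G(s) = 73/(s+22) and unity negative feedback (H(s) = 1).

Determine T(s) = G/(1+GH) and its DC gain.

T(s) = G/(1+GH) = [73/(s+22)] / [1 + 73/(s+22)] = 73/(s+22+73) = 73/(s+95). DC gain = 73/95 = 0.7684.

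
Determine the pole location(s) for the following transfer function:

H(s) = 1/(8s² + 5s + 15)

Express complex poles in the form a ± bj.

Discriminant = 5² - 4×8×15 = 25 - 480 = -455 < 0, so the poles are a complex conjugate pair s = (-5 ± j√455)/(2×8). Real part = -5/(2×8) = -5/16 = -0.3125; imaginary part = ±√455/(2×8) ≈ 1.3332. Poles: s = -0.3125 ± 1.3332j.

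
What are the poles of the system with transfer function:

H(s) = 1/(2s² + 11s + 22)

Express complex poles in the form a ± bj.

Discriminant = 11² - 4×2×22 = 121 - 176 = -55 < 0, so the poles are a complex conjugate pair s = (-11 ± j√55)/(2×2). Real part = -11/(2×2) = -11/4 = -2.75; imaginary part = ±√55/(2×2) ≈ 1.8540. Poles: s = -2.75 ± 1.8540j.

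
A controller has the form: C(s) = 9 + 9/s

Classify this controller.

This is a Proportional-Integral (PI) controller.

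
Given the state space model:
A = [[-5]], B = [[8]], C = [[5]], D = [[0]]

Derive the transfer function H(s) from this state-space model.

(sI - A)⁻¹ = 1/(s + 5). H(s) = 5 × 8/(s + 5) + 0 = 40/(s + 5).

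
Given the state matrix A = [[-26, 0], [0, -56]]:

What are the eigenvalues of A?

For diagonal matrix, eigenvalues are diagonal entries: λ₁ = -26, λ₂ = -56.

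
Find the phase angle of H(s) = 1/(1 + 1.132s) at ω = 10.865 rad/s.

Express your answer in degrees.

Phase = -arctan(ωτ) = -arctan(10.865 × 1.132) = -85.4°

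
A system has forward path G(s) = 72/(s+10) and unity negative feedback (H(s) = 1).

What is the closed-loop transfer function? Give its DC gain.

T(s) = G/(1+GH) = [72/(s+10)] / [1 + 72/(s+10)] = 72/(s+10+72) = 72/(s+82). DC gain = 72/82 = 0.8780.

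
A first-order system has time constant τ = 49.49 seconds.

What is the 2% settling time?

For first-order system, 2% settling time ≈ 4τ = 4 × 49.49 = 197.96 s.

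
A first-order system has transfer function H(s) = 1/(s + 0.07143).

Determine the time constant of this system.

For H(s) = 1/(s + 1/τ), the pole is at -1/τ = -0.07143, so τ = 1/0.07143 = 14 s.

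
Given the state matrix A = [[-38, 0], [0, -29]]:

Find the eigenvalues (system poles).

For diagonal matrix, eigenvalues are diagonal entries: λ₁ = -38, λ₂ = -29.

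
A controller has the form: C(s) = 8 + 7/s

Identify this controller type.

This is a Proportional-Integral (PI) controller.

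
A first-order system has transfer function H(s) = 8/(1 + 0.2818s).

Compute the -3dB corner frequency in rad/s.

Corner frequency = 1/τ = 1/0.2818 = 3.549 rad/s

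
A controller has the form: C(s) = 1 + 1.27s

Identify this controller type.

This is a Proportional-Derivative (PD) controller.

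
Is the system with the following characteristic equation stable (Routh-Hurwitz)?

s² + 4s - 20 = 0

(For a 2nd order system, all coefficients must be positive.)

Coefficients: 1, 4, -20. c=-20 not positive, so system is unstable.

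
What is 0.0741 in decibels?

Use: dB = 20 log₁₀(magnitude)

dB = 20 log₁₀(0.0741) = -22.6 dB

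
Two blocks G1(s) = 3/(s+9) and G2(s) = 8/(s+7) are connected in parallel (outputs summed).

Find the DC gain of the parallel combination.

Parallel: G_eq = G1 + G2. DC gain = G1(0) + G2(0) = 3/9 + 8/7 = 0.3333 + 1.1429 = 1.4762.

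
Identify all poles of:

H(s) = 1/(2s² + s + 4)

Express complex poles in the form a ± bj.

Discriminant = 1² - 4×2×4 = 1 - 32 = -31 < 0, so the poles are a complex conjugate pair s = (-1 ± j√31)/(2×2). Real part = -1/(2×2) = -1/4 = -0.25; imaginary part = ±√31/(2×2) ≈ 1.3919. Poles: s = -0.25 ± 1.3919j.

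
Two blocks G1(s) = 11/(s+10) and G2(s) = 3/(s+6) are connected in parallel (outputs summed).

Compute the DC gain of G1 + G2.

Parallel: G_eq = G1 + G2. DC gain = G1(0) + G2(0) = 11/10 + 3/6 = 1.1 + 0.5 = 1.6.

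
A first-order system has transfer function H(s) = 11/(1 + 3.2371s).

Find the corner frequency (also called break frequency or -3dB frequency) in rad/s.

Corner frequency = 1/τ = 1/3.2371 = 0.309 rad/s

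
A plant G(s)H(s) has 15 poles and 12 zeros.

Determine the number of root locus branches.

Root locus has n branches where n = number of poles = 15.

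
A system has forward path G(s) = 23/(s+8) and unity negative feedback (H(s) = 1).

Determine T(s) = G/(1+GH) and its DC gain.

T(s) = G/(1+GH) = [23/(s+8)] / [1 + 23/(s+8)] = 23/(s+8+23) = 23/(s+31). DC gain = 23/31 = 0.7419.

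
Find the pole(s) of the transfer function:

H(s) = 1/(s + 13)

Pole is where denominator = 0: s + 13 = 0, so s = -13.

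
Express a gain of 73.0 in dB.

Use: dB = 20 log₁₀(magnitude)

dB = 20 log₁₀(73.0) = 37.3 dB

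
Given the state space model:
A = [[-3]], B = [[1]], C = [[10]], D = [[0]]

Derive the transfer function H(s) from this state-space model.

(sI - A)⁻¹ = 1/(s + 3). H(s) = 10 × 1/(s + 3) + 0 = 10/(s + 3).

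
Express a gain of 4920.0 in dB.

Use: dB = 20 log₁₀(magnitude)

dB = 20 log₁₀(4920.0) = 73.8 dB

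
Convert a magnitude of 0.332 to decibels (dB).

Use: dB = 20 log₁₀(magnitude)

dB = 20 log₁₀(0.332) = -9.6 dB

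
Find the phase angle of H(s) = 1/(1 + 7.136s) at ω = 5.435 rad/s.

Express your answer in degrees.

Phase = -arctan(ωτ) = -arctan(5.435 × 7.136) = -88.5°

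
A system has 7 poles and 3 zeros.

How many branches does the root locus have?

Root locus has n branches where n = number of poles = 7.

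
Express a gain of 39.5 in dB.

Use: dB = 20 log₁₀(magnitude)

dB = 20 log₁₀(39.5) = 31.9 dB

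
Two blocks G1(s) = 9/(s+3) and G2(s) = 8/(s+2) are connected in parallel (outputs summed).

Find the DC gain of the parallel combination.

Parallel: G_eq = G1 + G2. DC gain = G1(0) + G2(0) = 9/3 + 8/2 = 3 + 4 = 7.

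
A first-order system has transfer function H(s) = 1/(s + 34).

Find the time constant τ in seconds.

For H(s) = 1/(s + 1/τ), the pole is at -1/τ = -34, so τ = 1/34 = 0.0294 s.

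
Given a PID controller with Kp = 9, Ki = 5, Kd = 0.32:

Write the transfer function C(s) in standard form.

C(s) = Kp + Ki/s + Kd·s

Substituting values: C(s) = 9 + 5/s + 0.32s = (0.32s² + 9s + 5)/s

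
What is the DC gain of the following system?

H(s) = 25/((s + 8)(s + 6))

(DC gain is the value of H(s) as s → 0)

DC gain = H(0) = 25/(8 × 6) = 25/48 = 0.5208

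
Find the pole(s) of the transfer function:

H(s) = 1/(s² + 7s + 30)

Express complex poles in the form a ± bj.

Discriminant = 7² - 4×1×30 = 49 - 120 = -71 < 0, so the poles are a complex conjugate pair s = (-7 ± j√71)/(2×1). Real part = -7/(2×1) = -7/2 = -3.5; imaginary part = ±√71/(2×1) ≈ 4.2131. Poles: s = -3.5 ± 4.2131j.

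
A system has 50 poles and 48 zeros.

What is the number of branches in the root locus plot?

Root locus has n branches where n = number of poles = 50.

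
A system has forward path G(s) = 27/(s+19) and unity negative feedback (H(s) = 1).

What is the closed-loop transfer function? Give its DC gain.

T(s) = G/(1+GH) = [27/(s+19)] / [1 + 27/(s+19)] = 27/(s+19+27) = 27/(s+46). DC gain = 27/46 = 0.5870.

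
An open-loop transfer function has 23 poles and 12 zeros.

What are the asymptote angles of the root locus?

n - m = 23 - 12 = 11. Angles: θk = (2k + 1)·180°/11 = 16.36°, 49.09°, 81.82°, 114.55°, 147.27°, 180°, 212.73°, 245.45°, 278.18°, 310.91°, 343.64°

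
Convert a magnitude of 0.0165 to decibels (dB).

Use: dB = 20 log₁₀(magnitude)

dB = 20 log₁₀(0.0165) = -35.7 dB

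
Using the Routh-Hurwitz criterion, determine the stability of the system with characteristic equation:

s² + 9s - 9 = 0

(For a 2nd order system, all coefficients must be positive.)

Coefficients: 1, 9, -9. c=-9 not positive, so system is unstable.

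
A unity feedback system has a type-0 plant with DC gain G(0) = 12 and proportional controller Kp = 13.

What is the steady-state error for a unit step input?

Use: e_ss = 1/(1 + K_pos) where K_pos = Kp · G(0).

K_pos = Kp · G(0) = 13 × 12 = 156. e_ss = 1/(1 + 156) = 0.0064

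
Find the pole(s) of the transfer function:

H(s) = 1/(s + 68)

Pole is where denominator = 0: s + 68 = 0, so s = -68.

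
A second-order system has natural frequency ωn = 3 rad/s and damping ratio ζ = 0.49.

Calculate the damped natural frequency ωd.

ωd = ωn√(1 - ζ²) = 3√(1 - 0.49²) = 2.62 rad/s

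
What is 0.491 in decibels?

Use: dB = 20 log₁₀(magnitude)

dB = 20 log₁₀(0.491) = -6.2 dB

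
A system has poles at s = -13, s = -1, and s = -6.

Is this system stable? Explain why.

All poles are in the left half-plane. System is stable.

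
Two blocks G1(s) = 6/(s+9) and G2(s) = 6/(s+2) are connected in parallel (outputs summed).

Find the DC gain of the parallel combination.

Parallel: G_eq = G1 + G2. DC gain = G1(0) + G2(0) = 6/9 + 6/2 = 0.6667 + 3 = 3.6667.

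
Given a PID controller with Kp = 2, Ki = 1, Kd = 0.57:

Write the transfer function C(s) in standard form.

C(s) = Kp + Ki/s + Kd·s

Substituting values: C(s) = 2 + 1/s + 0.57s = (0.57s² + 2s + 1)/s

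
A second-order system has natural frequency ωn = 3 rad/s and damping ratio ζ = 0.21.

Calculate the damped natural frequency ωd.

ωd = ωn√(1 - ζ²) = 3√(1 - 0.21²) = 2.93 rad/s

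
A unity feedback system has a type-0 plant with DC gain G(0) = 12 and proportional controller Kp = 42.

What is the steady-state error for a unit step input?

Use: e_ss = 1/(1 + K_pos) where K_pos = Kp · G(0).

K_pos = Kp · G(0) = 42 × 12 = 504. e_ss = 1/(1 + 504) = 0.0020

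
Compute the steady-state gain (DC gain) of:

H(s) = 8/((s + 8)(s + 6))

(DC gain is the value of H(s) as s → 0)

DC gain = H(0) = 8/(8 × 6) = 8/48 = 0.1667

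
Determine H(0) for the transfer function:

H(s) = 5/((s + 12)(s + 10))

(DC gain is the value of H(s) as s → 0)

DC gain = H(0) = 5/(12 × 10) = 5/120 = 0.0417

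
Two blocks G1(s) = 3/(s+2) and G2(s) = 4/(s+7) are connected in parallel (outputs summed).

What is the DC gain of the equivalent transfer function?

Parallel: G_eq = G1 + G2. DC gain = G1(0) + G2(0) = 3/2 + 4/7 = 1.5 + 0.5714 = 2.0714.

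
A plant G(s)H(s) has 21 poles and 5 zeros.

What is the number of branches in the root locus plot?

Root locus has n branches where n = number of poles = 21.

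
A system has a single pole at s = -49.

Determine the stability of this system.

Pole at s = -49 is in the left half-plane. Stable.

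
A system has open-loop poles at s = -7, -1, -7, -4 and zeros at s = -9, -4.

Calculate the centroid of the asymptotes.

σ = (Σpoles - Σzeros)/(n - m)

σ = (Σpoles - Σzeros)/(n - m) = (-19 - (-13))/(4 - 2) = -6/2 = -3.0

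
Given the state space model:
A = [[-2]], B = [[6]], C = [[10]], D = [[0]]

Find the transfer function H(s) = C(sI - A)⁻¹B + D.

(sI - A)⁻¹ = 1/(s + 2). H(s) = 10 × 6/(s + 2) + 0 = 60/(s + 2).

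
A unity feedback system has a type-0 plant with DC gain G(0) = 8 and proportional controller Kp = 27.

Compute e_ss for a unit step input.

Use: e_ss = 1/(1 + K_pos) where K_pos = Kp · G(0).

K_pos = Kp · G(0) = 27 × 8 = 216. e_ss = 1/(1 + 216) = 0.0046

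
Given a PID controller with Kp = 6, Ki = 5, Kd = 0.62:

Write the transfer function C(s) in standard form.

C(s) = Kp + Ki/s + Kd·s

Substituting values: C(s) = 6 + 5/s + 0.62s = (0.62s² + 6s + 5)/s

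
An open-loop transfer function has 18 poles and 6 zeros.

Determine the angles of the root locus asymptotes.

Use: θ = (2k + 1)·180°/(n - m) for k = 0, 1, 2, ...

n - m = 18 - 6 = 12. Angles: θk = (2k + 1)·180°/12 = 15°, 45°, 75°, 105°, 135°, 165°, 195°, 225°, 255°, 285°, 315°, 345°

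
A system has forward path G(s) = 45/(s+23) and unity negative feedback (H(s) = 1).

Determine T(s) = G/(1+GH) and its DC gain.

T(s) = G/(1+GH) = [45/(s+23)] / [1 + 45/(s+23)] = 45/(s+23+45) = 45/(s+68). DC gain = 45/68 = 0.6618.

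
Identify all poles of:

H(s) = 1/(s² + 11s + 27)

Discriminant = 11² - 4×1×27 = 121 - 108 = 13 > 0, so two distinct real poles. Using quadratic formula: s = (-11 ± √13)/(2×1) = (-11 ± √13)/2, with √13 ≈ 3.6056. s₁ ≈ -3.6972, s₂ ≈ -7.3028. Poles: s₁ = -3.6972, s₂ = -7.3028.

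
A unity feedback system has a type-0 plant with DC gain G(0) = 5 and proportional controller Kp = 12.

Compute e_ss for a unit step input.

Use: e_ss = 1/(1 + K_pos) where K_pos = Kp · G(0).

K_pos = Kp · G(0) = 12 × 5 = 60. e_ss = 1/(1 + 60) = 0.0164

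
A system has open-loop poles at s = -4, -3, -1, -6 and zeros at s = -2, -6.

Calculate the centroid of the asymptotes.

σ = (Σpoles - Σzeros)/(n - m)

σ = (Σpoles - Σzeros)/(n - m) = (-14 - (-8))/(4 - 2) = -6/2 = -3.0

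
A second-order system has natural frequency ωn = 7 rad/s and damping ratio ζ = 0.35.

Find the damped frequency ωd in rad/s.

ωd = ωn√(1 - ζ²) = 7√(1 - 0.35²) = 6.56 rad/s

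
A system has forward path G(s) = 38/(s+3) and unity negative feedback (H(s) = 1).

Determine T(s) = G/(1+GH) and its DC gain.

T(s) = G/(1+GH) = [38/(s+3)] / [1 + 38/(s+3)] = 38/(s+3+38) = 38/(s+41). DC gain = 38/41 = 0.9268.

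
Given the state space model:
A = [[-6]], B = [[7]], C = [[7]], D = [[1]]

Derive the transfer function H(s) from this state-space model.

(sI - A)⁻¹ = 1/(s + 6). H(s) = 7×7/(s + 6) + 1 = (s + 55)/(s + 6).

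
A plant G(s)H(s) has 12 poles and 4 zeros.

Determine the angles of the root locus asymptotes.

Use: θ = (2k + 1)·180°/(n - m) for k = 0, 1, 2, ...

n - m = 12 - 4 = 8. Angles: θk = (2k + 1)·180°/8 = 22.5°, 67.5°, 112.5°, 157.5°, 202.5°, 247.5°, 292.5°, 337.5°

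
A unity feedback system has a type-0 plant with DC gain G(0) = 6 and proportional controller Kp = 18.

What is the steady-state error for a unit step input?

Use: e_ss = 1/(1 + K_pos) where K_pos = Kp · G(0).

K_pos = Kp · G(0) = 18 × 6 = 108. e_ss = 1/(1 + 108) = 0.0092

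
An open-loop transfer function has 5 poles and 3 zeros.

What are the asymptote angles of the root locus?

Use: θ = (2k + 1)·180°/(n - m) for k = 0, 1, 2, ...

n - m = 5 - 3 = 2. Angles: θk = (2k + 1)·180°/2 = 90°, 270°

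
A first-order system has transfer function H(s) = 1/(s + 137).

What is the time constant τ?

For H(s) = 1/(s + 1/τ), the pole is at -1/τ = -137, so τ = 1/137 = 0.0073 s.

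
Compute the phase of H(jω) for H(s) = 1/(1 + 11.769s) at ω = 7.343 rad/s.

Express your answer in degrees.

Phase = -arctan(ωτ) = -arctan(7.343 × 11.769) = -89.3°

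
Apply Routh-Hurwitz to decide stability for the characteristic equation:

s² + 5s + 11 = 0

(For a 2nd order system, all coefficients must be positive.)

Coefficients: 1, 5, 11. All positive, so system is stable.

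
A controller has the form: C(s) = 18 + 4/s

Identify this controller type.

This is a Proportional-Integral (PI) controller.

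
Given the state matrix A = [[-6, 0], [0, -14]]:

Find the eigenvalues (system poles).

For diagonal matrix, eigenvalues are diagonal entries: λ₁ = -6, λ₂ = -14.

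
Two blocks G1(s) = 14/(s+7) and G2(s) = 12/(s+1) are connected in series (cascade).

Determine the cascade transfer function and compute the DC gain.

Series: multiply transfer functions. G_eq = 14/(s+7) × 12/(s+1) = 168/((s+7)(s+1)). DC gain = 168/(7×1) = 24.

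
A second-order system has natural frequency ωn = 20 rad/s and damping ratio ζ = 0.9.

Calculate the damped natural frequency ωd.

ωd = ωn√(1 - ζ²) = 20√(1 - 0.9²) = 8.72 rad/s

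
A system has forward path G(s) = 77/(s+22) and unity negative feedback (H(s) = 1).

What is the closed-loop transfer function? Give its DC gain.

T(s) = G/(1+GH) = [77/(s+22)] / [1 + 77/(s+22)] = 77/(s+22+77) = 77/(s+99). DC gain = 77/99 = 0.7778.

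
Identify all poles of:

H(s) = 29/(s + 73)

Pole is where denominator = 0: s + 73 = 0, so s = -73.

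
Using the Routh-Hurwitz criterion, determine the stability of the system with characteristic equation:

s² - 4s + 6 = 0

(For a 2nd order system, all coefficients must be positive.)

Coefficients: 1, -4, 6. b=-4 not positive, so system is unstable.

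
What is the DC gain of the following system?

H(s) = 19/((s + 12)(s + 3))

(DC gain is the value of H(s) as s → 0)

DC gain = H(0) = 19/(12 × 3) = 19/36 = 0.5278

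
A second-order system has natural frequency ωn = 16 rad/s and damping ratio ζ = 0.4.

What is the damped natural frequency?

ωd = ωn√(1 - ζ²) = 16√(1 - 0.4²) = 14.66 rad/s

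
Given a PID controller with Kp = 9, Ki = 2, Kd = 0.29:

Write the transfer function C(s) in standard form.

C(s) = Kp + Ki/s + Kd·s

Substituting values: C(s) = 9 + 2/s + 0.29s = (0.29s² + 9s + 2)/s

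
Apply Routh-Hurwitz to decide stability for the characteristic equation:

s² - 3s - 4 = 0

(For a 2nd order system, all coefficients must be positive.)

Coefficients: 1, -3, -4. b=-3, c=-4 not positive, so system is unstable.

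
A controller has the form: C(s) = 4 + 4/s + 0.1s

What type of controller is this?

This is a Proportional-Integral-Derivative (PID) controller.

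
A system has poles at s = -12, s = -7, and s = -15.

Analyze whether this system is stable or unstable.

All poles are in the left half-plane. System is stable.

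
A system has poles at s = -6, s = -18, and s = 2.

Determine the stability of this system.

Pole(s) at s = 2 are not in the left half-plane. System is unstable.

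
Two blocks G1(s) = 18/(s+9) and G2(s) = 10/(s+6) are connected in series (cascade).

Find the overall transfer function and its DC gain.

Series: multiply transfer functions. G_eq = 18/(s+9) × 10/(s+6) = 180/((s+9)(s+6)). DC gain = 180/(9×6) = 3.3333.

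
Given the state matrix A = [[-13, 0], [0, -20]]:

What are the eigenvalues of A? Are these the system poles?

For diagonal matrix, eigenvalues are diagonal entries: λ₁ = -13, λ₂ = -20. Eigenvalues of A = system poles.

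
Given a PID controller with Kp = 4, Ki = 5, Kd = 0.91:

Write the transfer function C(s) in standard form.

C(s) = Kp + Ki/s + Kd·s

Substituting values: C(s) = 4 + 5/s + 0.91s = (0.91s² + 4s + 5)/s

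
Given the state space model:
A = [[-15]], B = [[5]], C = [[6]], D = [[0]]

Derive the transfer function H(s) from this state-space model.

(sI - A)⁻¹ = 1/(s + 15). H(s) = 6 × 5/(s + 15) + 0 = 30/(s + 15).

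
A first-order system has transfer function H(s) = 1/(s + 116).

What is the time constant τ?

For H(s) = 1/(s + 1/τ), the pole is at -1/τ = -116, so τ = 1/116 = 0.0086 s.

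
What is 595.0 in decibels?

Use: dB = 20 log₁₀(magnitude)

dB = 20 log₁₀(595.0) = 55.5 dB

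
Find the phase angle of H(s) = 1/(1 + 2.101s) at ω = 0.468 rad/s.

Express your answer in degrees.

Phase = -arctan(ωτ) = -arctan(0.468 × 2.101) = -44.5°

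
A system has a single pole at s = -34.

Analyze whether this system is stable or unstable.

Pole at s = -34 is in the left half-plane. Stable.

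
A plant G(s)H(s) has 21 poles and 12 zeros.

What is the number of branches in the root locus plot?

Root locus has n branches where n = number of poles = 21.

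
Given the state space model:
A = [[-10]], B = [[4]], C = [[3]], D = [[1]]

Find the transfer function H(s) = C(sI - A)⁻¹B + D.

(sI - A)⁻¹ = 1/(s + 10). H(s) = 3×4/(s + 10) + 1 = (s + 22)/(s + 10).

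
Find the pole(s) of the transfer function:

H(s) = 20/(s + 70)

Pole is where denominator = 0: s + 70 = 0, so s = -70.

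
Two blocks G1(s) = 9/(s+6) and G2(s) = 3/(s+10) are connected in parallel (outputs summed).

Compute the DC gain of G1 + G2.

Parallel: G_eq = G1 + G2. DC gain = G1(0) + G2(0) = 9/6 + 3/10 = 1.5 + 0.3 = 1.8.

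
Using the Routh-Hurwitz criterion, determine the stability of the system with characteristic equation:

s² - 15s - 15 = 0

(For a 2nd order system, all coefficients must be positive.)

Coefficients: 1, -15, -15. b=-15, c=-15 not positive, so system is unstable.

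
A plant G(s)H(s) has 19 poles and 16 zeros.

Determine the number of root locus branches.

Root locus has n branches where n = number of poles = 19.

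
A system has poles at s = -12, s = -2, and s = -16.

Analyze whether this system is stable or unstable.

All poles are in the left half-plane. System is stable.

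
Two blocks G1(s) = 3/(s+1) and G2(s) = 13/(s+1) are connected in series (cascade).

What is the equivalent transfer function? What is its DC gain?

Series: multiply transfer functions. G_eq = 3/(s+1) × 13/(s+1) = 39/((s+1)(s+1)). DC gain = 39/(1×1) = 39.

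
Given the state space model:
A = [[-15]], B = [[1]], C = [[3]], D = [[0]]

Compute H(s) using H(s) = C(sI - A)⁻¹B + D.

(sI - A)⁻¹ = 1/(s + 15). H(s) = 3 × 1/(s + 15) + 0 = 3/(s + 15).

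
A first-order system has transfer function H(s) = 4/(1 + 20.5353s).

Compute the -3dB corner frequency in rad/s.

Corner frequency = 1/τ = 1/20.5353 = 0.049 rad/s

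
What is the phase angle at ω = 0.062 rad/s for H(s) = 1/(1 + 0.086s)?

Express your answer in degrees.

Phase = -arctan(ωτ) = -arctan(0.062 × 0.086) = -0.3°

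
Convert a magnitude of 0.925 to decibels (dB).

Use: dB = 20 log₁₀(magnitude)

dB = 20 log₁₀(0.925) = -0.7 dB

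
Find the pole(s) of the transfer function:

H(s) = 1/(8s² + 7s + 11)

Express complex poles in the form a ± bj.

Discriminant = 7² - 4×8×11 = 49 - 352 = -303 < 0, so the poles are a complex conjugate pair s = (-7 ± j√303)/(2×8). Real part = -7/(2×8) = -7/16 = -0.4375; imaginary part = ±√303/(2×8) ≈ 1.0879. Poles: s = -0.4375 ± 1.0879j.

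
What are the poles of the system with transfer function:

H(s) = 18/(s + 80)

Pole is where denominator = 0: s + 80 = 0, so s = -80.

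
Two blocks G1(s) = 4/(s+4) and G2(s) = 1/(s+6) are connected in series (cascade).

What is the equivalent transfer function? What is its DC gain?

Series: multiply transfer functions. G_eq = 4/(s+4) × 1/(s+6) = 4/((s+4)(s+6)). DC gain = 4/(4×6) = 0.1667.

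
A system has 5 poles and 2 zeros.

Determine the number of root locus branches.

Root locus has n branches where n = number of poles = 5.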